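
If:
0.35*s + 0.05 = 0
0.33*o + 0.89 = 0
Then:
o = -2.70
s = -0.14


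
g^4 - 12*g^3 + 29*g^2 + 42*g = g*(g - 7)*(g - 6)*(g + 1)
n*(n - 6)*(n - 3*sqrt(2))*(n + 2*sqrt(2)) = n^4 - 6*n^3 - sqrt(2)*n^3 - 12*n^2 + 6*sqrt(2)*n^2 + 72*n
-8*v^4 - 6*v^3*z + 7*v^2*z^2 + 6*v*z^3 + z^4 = (-v + z)*(v + z)*(2*v + z)*(4*v + z)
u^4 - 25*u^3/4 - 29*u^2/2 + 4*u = u*(u - 8)*(u - 1/4)*(u + 2)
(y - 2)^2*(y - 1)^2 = y^4 - 6*y^3 + 13*y^2 - 12*y + 4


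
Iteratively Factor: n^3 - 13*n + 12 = (n - 3)*(n^2 + 3*n - 4) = (n - 3)*(n - 1)*(n + 4)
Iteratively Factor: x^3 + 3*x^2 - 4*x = (x + 4)*(x^2 - x) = x*(x + 4)*(x - 1)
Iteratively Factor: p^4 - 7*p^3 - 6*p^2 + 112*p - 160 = (p - 5)*(p^3 - 2*p^2 - 16*p + 32) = (p - 5)*(p - 4)*(p^2 + 2*p - 8) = (p - 5)*(p - 4)*(p - 2)*(p + 4)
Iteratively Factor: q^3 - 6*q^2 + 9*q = (q - 3)*(q^2 - 3*q) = q*(q - 3)*(q - 3)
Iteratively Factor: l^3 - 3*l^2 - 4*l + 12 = (l - 2)*(l^2 - l - 6) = (l - 2)*(l + 2)*(l - 3)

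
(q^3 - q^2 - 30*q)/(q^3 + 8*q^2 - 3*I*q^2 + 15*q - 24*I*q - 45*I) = q*(q - 6)/(q^2 + 3*q*(1 - I) - 9*I)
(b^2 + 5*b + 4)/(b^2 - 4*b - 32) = (b + 1)/(b - 8)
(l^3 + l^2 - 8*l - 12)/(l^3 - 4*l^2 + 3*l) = (l^2 + 4*l + 4)/(l*(l - 1))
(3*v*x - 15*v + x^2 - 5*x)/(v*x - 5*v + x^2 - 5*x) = (3*v + x)/(v + x)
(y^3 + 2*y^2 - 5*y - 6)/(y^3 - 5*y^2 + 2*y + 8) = (y + 3)/(y - 4)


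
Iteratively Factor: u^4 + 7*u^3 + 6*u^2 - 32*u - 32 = (u + 4)*(u^3 + 3*u^2 - 6*u - 8) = (u + 1)*(u + 4)*(u^2 + 2*u - 8) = (u - 2)*(u + 1)*(u + 4)*(u + 4)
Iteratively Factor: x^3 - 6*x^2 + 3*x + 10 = (x - 5)*(x^2 - x - 2) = (x - 5)*(x + 1)*(x - 2)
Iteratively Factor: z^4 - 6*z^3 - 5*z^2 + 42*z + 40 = (z + 2)*(z^3 - 8*z^2 + 11*z + 20) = (z + 1)*(z + 2)*(z^2 - 9*z + 20) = (z - 4)*(z + 1)*(z + 2)*(z - 5)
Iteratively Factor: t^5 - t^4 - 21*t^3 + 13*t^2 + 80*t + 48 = (t - 3)*(t^4 + 2*t^3 - 15*t^2 - 32*t - 16) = (t - 3)*(t + 4)*(t^3 - 2*t^2 - 7*t - 4) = (t - 3)*(t + 1)*(t + 4)*(t^2 - 3*t - 4) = (t - 4)*(t - 3)*(t + 1)*(t + 4)*(t + 1)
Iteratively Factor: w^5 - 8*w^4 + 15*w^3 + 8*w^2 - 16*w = (w + 1)*(w^4 - 9*w^3 + 24*w^2 - 16*w) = (w - 4)*(w + 1)*(w^3 - 5*w^2 + 4*w) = (w - 4)*(w - 1)*(w + 1)*(w^2 - 4*w) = w*(w - 4)*(w - 1)*(w + 1)*(w - 4)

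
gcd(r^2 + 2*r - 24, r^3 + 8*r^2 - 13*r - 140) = r - 4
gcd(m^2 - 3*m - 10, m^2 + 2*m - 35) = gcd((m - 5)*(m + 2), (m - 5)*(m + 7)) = m - 5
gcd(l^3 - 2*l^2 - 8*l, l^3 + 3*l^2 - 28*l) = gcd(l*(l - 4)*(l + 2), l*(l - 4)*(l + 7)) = l^2 - 4*l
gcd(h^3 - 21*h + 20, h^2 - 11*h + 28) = h - 4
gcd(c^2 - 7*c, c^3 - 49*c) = c^2 - 7*c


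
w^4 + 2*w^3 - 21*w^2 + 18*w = w*(w - 3)*(w - 1)*(w + 6)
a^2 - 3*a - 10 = (a - 5)*(a + 2)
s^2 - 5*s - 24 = (s - 8)*(s + 3)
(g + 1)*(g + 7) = g^2 + 8*g + 7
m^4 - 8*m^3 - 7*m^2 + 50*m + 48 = (m - 8)*(m - 3)*(m + 1)*(m + 2)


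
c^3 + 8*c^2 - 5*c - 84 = (c - 3)*(c + 4)*(c + 7)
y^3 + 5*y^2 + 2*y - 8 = (y - 1)*(y + 2)*(y + 4)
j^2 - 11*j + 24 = (j - 8)*(j - 3)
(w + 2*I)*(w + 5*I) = w^2 + 7*I*w - 10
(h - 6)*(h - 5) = h^2 - 11*h + 30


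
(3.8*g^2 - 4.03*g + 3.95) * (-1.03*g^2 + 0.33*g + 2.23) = -3.914*g^4 + 5.4049*g^3 + 3.0756*g^2 - 7.6834*g + 8.8085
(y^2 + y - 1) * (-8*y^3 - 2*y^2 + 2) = -8*y^5 - 10*y^4 + 6*y^3 + 4*y^2 + 2*y - 2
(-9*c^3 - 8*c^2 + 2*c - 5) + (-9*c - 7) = -9*c^3 - 8*c^2 - 7*c - 12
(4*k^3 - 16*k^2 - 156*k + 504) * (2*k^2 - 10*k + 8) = 8*k^5 - 72*k^4 - 120*k^3 + 2440*k^2 - 6288*k + 4032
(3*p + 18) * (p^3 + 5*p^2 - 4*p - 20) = 3*p^4 + 33*p^3 + 78*p^2 - 132*p - 360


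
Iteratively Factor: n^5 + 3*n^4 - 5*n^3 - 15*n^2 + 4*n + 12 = (n + 1)*(n^4 + 2*n^3 - 7*n^2 - 8*n + 12) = (n - 1)*(n + 1)*(n^3 + 3*n^2 - 4*n - 12) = (n - 1)*(n + 1)*(n + 2)*(n^2 + n - 6) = (n - 1)*(n + 1)*(n + 2)*(n + 3)*(n - 2)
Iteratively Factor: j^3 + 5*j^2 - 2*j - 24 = (j + 3)*(j^2 + 2*j - 8) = (j - 2)*(j + 3)*(j + 4)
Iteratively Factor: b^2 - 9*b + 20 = (b - 5)*(b - 4)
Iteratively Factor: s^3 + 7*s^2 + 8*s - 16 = (s - 1)*(s^2 + 8*s + 16) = (s - 1)*(s + 4)*(s + 4)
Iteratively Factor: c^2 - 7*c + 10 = (c - 5)*(c - 2)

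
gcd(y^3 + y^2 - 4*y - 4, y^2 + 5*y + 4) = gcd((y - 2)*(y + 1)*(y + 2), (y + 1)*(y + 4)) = y + 1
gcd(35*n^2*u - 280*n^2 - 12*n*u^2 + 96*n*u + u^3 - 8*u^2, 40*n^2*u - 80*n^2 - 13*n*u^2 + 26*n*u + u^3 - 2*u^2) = -5*n + u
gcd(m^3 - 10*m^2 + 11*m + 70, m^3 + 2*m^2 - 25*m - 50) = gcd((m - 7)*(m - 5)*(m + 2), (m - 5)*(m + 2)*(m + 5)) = m^2 - 3*m - 10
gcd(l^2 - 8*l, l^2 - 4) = 1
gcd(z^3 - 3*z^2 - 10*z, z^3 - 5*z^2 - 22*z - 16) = z + 2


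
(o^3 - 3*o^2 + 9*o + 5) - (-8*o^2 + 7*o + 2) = o^3 + 5*o^2 + 2*o + 3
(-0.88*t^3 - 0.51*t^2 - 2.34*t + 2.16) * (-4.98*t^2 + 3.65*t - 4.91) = 4.3824*t^5 - 0.6722*t^4 + 14.1125*t^3 - 16.7937*t^2 + 19.3734*t - 10.6056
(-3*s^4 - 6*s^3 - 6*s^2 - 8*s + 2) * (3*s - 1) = -9*s^5 - 15*s^4 - 12*s^3 - 18*s^2 + 14*s - 2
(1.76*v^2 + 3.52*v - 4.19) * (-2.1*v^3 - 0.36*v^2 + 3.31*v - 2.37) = -3.696*v^5 - 8.0256*v^4 + 13.3574*v^3 + 8.9884*v^2 - 22.2113*v + 9.9303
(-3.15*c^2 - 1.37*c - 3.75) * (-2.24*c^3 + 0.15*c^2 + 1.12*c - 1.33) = 7.056*c^5 + 2.5963*c^4 + 4.6665*c^3 + 2.0926*c^2 - 2.3779*c + 4.9875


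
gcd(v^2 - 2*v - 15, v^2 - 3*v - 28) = 1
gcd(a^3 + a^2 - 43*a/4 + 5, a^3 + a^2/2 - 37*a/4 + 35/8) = a^2 - 3*a + 5/4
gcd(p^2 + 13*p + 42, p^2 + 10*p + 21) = p + 7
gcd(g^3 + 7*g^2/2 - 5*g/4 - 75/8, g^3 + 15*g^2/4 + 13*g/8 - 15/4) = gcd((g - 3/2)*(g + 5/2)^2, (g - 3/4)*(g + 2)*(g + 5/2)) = g + 5/2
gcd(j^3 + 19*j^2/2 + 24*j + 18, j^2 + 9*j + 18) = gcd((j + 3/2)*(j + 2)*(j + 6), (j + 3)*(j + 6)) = j + 6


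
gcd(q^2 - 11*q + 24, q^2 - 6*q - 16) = q - 8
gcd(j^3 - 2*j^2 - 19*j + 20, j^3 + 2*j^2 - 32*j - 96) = j + 4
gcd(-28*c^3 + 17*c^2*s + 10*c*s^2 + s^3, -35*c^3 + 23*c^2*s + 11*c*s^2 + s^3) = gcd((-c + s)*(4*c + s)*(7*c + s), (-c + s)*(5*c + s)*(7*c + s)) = -7*c^2 + 6*c*s + s^2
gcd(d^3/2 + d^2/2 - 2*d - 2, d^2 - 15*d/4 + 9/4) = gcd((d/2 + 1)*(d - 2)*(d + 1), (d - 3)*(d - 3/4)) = 1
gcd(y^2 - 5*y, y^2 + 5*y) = y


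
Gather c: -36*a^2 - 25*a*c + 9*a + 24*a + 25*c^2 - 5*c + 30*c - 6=-36*a^2 + 33*a + 25*c^2 + c*(25 - 25*a) - 6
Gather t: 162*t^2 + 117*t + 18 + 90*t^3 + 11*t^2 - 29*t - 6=90*t^3 + 173*t^2 + 88*t + 12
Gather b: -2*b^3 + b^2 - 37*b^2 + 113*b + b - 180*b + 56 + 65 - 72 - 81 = -2*b^3 - 36*b^2 - 66*b - 32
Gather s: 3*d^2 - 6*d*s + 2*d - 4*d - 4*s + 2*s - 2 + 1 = 3*d^2 - 2*d + s*(-6*d - 2) - 1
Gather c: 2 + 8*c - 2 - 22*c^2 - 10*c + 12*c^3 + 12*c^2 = 12*c^3 - 10*c^2 - 2*c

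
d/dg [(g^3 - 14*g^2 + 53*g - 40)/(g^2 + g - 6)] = (g^4 + 2*g^3 - 85*g^2 + 248*g - 278)/(g^4 + 2*g^3 - 11*g^2 - 12*g + 36)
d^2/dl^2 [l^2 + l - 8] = 2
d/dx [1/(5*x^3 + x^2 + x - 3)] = (-15*x^2 - 2*x - 1)/(5*x^3 + x^2 + x - 3)^2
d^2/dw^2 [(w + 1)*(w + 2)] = 2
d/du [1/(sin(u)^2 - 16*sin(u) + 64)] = -2*cos(u)/(sin(u) - 8)^3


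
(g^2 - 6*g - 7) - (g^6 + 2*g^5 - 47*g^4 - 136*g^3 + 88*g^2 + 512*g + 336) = -g^6 - 2*g^5 + 47*g^4 + 136*g^3 - 87*g^2 - 518*g - 343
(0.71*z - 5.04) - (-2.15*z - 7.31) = 2.86*z + 2.27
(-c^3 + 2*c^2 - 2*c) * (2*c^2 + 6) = -2*c^5 + 4*c^4 - 10*c^3 + 12*c^2 - 12*c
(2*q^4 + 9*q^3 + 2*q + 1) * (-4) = -8*q^4 - 36*q^3 - 8*q - 4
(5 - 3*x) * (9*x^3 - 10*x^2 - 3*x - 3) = -27*x^4 + 75*x^3 - 41*x^2 - 6*x - 15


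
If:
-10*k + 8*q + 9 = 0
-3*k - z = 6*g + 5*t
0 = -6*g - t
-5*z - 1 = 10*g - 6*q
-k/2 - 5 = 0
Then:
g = -931/520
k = -10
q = -109/8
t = 2793/260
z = -843/65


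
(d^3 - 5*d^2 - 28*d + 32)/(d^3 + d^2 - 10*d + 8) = (d - 8)/(d - 2)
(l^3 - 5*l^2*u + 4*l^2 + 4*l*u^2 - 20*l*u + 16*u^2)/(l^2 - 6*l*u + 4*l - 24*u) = (-l^2 + 5*l*u - 4*u^2)/(-l + 6*u)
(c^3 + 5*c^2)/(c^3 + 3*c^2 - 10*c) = c/(c - 2)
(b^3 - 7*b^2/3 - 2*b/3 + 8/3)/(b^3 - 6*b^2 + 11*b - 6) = (3*b^2 - b - 4)/(3*(b^2 - 4*b + 3))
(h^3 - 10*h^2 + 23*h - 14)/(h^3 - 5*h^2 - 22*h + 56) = (h - 1)/(h + 4)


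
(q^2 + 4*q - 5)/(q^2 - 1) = (q + 5)/(q + 1)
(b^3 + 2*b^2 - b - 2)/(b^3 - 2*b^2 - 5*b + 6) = (b + 1)/(b - 3)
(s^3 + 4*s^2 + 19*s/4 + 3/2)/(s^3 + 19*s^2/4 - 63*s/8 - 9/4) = 2*(4*s^3 + 16*s^2 + 19*s + 6)/(8*s^3 + 38*s^2 - 63*s - 18)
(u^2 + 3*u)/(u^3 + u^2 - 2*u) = (u + 3)/(u^2 + u - 2)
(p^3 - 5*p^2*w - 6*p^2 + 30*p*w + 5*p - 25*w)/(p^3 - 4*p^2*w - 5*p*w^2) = (p^2 - 6*p + 5)/(p*(p + w))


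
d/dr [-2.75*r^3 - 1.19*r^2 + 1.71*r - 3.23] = -8.25*r^2 - 2.38*r + 1.71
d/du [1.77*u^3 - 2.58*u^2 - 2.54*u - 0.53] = 5.31*u^2 - 5.16*u - 2.54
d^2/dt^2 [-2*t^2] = -4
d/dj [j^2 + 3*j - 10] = 2*j + 3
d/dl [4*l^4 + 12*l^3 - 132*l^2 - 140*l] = 16*l^3 + 36*l^2 - 264*l - 140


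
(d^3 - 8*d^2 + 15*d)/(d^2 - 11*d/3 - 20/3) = 3*d*(d - 3)/(3*d + 4)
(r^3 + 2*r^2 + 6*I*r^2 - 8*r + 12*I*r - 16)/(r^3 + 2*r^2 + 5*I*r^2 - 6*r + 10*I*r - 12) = (r + 4*I)/(r + 3*I)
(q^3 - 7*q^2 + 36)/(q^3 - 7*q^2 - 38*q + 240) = (q^3 - 7*q^2 + 36)/(q^3 - 7*q^2 - 38*q + 240)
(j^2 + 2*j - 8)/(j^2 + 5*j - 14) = (j + 4)/(j + 7)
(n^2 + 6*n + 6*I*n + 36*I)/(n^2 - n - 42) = (n + 6*I)/(n - 7)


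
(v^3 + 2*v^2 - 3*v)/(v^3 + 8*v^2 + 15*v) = (v - 1)/(v + 5)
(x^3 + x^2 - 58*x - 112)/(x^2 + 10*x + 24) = (x^3 + x^2 - 58*x - 112)/(x^2 + 10*x + 24)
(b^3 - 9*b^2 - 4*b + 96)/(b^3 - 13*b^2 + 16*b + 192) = (b - 4)/(b - 8)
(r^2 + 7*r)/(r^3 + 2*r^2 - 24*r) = (r + 7)/(r^2 + 2*r - 24)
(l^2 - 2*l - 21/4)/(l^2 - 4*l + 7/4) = (2*l + 3)/(2*l - 1)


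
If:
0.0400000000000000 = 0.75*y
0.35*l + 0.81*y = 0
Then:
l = -0.12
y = 0.05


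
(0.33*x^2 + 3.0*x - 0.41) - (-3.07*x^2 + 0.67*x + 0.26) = 3.4*x^2 + 2.33*x - 0.67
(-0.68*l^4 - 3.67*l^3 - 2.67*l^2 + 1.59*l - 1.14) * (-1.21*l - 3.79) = 0.8228*l^5 + 7.0179*l^4 + 17.14*l^3 + 8.1954*l^2 - 4.6467*l + 4.3206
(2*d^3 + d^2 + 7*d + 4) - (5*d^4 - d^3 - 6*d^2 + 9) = -5*d^4 + 3*d^3 + 7*d^2 + 7*d - 5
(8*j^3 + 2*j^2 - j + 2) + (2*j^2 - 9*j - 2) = 8*j^3 + 4*j^2 - 10*j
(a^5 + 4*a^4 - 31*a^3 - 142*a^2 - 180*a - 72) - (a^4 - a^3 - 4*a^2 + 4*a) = a^5 + 3*a^4 - 30*a^3 - 138*a^2 - 184*a - 72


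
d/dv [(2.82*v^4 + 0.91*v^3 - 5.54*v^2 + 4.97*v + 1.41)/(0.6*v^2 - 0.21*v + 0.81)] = (3.384*v^5 - 1.2306*v^4 + 8.7546*v^3 + 0.3927*v^2 - 10.6668*v + 4.3218)/(0.36*v^4 - 0.252*v^3 + 1.0161*v^2 - 0.3402*v + 0.6561)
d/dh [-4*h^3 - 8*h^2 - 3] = 4*h*(-3*h - 4)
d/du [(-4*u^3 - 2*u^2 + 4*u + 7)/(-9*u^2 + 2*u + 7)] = 2*(18*u^4 - 8*u^3 - 26*u^2 + 49*u + 7)/(81*u^4 - 36*u^3 - 122*u^2 + 28*u + 49)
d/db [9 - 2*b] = -2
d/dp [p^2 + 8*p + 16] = 2*p + 8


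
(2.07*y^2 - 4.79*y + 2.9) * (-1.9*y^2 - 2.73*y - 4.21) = -3.933*y^4 + 3.4499*y^3 - 1.148*y^2 + 12.2489*y - 12.209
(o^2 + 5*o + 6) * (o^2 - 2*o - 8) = o^4 + 3*o^3 - 12*o^2 - 52*o - 48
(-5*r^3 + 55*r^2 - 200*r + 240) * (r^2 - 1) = -5*r^5 + 55*r^4 - 195*r^3 + 185*r^2 + 200*r - 240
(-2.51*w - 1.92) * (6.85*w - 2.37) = -17.1935*w^2 - 7.2033*w + 4.5504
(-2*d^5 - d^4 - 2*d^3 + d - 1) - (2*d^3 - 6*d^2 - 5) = -2*d^5 - d^4 - 4*d^3 + 6*d^2 + d + 4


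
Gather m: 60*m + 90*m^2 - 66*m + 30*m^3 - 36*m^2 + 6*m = 30*m^3 + 54*m^2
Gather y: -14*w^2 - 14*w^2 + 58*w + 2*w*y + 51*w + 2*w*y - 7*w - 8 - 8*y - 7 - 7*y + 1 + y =-28*w^2 + 102*w + y*(4*w - 14) - 14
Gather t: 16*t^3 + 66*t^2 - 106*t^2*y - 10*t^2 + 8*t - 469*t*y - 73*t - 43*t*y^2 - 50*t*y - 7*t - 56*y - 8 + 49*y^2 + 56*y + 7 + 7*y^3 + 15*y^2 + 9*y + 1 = 16*t^3 + t^2*(56 - 106*y) + t*(-43*y^2 - 519*y - 72) + 7*y^3 + 64*y^2 + 9*y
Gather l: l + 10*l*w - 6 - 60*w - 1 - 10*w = l*(10*w + 1) - 70*w - 7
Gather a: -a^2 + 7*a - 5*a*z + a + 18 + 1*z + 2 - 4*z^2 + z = -a^2 + a*(8 - 5*z) - 4*z^2 + 2*z + 20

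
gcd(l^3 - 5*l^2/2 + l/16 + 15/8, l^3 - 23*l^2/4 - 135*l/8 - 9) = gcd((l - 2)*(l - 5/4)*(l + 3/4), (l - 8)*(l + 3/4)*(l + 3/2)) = l + 3/4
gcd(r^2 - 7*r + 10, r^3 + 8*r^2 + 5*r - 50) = r - 2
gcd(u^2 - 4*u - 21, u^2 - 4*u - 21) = u^2 - 4*u - 21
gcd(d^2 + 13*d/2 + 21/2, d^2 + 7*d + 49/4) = d + 7/2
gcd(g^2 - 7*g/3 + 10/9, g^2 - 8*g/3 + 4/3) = g - 2/3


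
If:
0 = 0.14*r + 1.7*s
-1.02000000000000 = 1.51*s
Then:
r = 8.20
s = -0.68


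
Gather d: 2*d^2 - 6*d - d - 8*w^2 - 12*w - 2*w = 2*d^2 - 7*d - 8*w^2 - 14*w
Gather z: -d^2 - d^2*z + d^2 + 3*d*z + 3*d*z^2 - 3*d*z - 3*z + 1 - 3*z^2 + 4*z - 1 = z^2*(3*d - 3) + z*(1 - d^2)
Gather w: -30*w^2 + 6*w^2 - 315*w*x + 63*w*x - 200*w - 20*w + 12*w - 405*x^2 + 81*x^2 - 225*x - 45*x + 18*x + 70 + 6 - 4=-24*w^2 + w*(-252*x - 208) - 324*x^2 - 252*x + 72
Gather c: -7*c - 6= -7*c - 6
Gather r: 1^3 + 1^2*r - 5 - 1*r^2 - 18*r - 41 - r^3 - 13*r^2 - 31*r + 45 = -r^3 - 14*r^2 - 48*r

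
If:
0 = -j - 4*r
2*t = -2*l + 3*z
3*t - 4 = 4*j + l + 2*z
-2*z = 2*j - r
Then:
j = -8*z/9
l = 109*z/72 - 1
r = 2*z/9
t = 1 - z/72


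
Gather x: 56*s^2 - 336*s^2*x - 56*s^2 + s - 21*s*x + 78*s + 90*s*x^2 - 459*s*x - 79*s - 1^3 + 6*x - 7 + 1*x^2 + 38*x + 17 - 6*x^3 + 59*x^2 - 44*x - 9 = -6*x^3 + x^2*(90*s + 60) + x*(-336*s^2 - 480*s)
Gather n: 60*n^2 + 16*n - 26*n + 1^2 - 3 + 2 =60*n^2 - 10*n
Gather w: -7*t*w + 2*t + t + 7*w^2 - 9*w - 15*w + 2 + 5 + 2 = 3*t + 7*w^2 + w*(-7*t - 24) + 9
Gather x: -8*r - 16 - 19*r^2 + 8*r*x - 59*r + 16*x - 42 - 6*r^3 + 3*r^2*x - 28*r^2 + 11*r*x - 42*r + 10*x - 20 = -6*r^3 - 47*r^2 - 109*r + x*(3*r^2 + 19*r + 26) - 78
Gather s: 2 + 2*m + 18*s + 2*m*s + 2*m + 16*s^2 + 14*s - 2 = 4*m + 16*s^2 + s*(2*m + 32)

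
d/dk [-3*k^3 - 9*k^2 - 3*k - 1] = -9*k^2 - 18*k - 3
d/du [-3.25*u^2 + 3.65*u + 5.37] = 3.65 - 6.5*u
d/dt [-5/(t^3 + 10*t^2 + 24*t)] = 5*(3*t^2 + 20*t + 24)/(t^2*(t^2 + 10*t + 24)^2)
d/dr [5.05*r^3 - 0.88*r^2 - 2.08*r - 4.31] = 15.15*r^2 - 1.76*r - 2.08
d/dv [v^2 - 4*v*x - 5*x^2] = 2*v - 4*x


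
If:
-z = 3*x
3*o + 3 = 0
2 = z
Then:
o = -1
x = -2/3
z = 2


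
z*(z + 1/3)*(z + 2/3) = z^3 + z^2 + 2*z/9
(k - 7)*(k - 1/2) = k^2 - 15*k/2 + 7/2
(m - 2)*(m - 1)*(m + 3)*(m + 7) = m^4 + 7*m^3 - 7*m^2 - 43*m + 42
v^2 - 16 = (v - 4)*(v + 4)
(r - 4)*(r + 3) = r^2 - r - 12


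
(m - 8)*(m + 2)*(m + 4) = m^3 - 2*m^2 - 40*m - 64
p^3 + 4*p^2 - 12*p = p*(p - 2)*(p + 6)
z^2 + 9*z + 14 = (z + 2)*(z + 7)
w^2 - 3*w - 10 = (w - 5)*(w + 2)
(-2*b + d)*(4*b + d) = -8*b^2 + 2*b*d + d^2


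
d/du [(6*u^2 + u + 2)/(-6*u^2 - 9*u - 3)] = (-16*u^2 - 4*u + 5)/(3*(4*u^4 + 12*u^3 + 13*u^2 + 6*u + 1))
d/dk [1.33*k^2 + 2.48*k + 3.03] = 2.66*k + 2.48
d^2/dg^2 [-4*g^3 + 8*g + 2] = -24*g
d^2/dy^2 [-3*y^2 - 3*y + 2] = -6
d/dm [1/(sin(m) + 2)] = -cos(m)/(sin(m) + 2)^2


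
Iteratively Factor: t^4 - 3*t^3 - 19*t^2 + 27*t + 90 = (t - 3)*(t^3 - 19*t - 30) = (t - 3)*(t + 3)*(t^2 - 3*t - 10) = (t - 3)*(t + 2)*(t + 3)*(t - 5)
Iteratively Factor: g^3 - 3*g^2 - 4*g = (g)*(g^2 - 3*g - 4) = g*(g + 1)*(g - 4)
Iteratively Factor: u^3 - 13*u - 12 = (u - 4)*(u^2 + 4*u + 3) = (u - 4)*(u + 1)*(u + 3)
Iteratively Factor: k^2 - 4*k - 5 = (k - 5)*(k + 1)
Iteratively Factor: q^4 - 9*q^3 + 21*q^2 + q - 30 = (q - 2)*(q^3 - 7*q^2 + 7*q + 15) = (q - 5)*(q - 2)*(q^2 - 2*q - 3) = (q - 5)*(q - 3)*(q - 2)*(q + 1)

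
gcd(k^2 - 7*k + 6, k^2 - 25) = 1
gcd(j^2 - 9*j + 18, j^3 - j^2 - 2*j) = 1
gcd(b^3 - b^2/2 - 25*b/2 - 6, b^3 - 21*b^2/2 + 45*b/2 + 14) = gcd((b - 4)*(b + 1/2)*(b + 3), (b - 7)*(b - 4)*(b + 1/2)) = b^2 - 7*b/2 - 2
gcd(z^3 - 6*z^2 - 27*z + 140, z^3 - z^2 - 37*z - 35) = z^2 - 2*z - 35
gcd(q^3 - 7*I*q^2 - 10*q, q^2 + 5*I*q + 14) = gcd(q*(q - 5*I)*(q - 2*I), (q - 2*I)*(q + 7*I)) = q - 2*I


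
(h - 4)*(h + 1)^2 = h^3 - 2*h^2 - 7*h - 4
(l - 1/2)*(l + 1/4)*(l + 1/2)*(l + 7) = l^4 + 29*l^3/4 + 3*l^2/2 - 29*l/16 - 7/16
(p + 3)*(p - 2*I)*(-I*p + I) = -I*p^3 - 2*p^2 - 2*I*p^2 - 4*p + 3*I*p + 6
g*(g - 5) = g^2 - 5*g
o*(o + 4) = o^2 + 4*o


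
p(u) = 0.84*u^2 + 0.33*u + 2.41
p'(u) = 1.68*u + 0.33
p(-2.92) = 8.61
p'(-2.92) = -4.58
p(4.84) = 23.68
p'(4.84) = 8.46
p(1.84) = 5.86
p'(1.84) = 3.42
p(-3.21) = 10.01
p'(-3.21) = -5.06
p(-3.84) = 13.53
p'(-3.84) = -6.12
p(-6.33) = 33.98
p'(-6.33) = -10.30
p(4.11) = 17.96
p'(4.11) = 7.23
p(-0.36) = 2.40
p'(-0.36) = -0.27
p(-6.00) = 30.67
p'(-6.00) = -9.75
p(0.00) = 2.41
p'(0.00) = 0.33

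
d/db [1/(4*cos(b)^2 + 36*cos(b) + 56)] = (2*cos(b) + 9)*sin(b)/(4*(cos(b)^2 + 9*cos(b) + 14)^2)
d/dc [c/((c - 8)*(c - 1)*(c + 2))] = (-2*c^3 + 7*c^2 + 16)/(c^6 - 14*c^5 + 29*c^4 + 172*c^3 - 124*c^2 - 320*c + 256)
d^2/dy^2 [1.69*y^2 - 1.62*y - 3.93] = 3.38000000000000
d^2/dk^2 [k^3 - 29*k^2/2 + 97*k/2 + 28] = 6*k - 29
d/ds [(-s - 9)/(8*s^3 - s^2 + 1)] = (-8*s^3 + s^2 + 2*s*(s + 9)*(12*s - 1) - 1)/(8*s^3 - s^2 + 1)^2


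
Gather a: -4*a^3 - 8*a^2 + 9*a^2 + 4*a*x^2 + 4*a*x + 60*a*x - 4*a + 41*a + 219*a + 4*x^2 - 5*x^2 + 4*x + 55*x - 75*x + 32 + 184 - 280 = -4*a^3 + a^2 + a*(4*x^2 + 64*x + 256) - x^2 - 16*x - 64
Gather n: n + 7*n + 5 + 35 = 8*n + 40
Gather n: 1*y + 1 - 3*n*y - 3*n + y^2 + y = n*(-3*y - 3) + y^2 + 2*y + 1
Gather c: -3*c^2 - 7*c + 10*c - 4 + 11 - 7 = -3*c^2 + 3*c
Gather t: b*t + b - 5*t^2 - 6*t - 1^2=b - 5*t^2 + t*(b - 6) - 1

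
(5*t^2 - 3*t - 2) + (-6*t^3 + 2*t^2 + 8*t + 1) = -6*t^3 + 7*t^2 + 5*t - 1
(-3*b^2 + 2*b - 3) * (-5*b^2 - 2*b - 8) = 15*b^4 - 4*b^3 + 35*b^2 - 10*b + 24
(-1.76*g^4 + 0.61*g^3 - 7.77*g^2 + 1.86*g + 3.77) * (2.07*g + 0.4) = -3.6432*g^5 + 0.5587*g^4 - 15.8399*g^3 + 0.7422*g^2 + 8.5479*g + 1.508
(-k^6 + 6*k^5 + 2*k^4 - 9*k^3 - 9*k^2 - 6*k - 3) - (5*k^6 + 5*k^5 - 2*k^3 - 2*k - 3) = -6*k^6 + k^5 + 2*k^4 - 7*k^3 - 9*k^2 - 4*k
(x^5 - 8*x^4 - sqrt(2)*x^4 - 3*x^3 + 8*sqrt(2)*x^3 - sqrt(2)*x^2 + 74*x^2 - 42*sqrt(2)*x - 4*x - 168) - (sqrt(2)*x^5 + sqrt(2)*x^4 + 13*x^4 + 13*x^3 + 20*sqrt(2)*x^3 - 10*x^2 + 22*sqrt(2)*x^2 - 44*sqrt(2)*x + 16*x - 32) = -sqrt(2)*x^5 + x^5 - 21*x^4 - 2*sqrt(2)*x^4 - 12*sqrt(2)*x^3 - 16*x^3 - 23*sqrt(2)*x^2 + 84*x^2 - 20*x + 2*sqrt(2)*x - 136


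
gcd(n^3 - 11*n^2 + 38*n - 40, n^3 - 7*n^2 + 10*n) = n^2 - 7*n + 10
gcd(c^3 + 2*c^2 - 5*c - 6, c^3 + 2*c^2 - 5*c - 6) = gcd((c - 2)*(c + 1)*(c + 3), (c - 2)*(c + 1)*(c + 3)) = c^3 + 2*c^2 - 5*c - 6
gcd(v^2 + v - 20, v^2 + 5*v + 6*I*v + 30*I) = v + 5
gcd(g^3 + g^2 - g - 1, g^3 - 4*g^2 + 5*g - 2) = g - 1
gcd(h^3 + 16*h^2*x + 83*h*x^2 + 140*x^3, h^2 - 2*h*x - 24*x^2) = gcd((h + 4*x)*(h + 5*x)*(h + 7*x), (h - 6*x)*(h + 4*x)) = h + 4*x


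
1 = 1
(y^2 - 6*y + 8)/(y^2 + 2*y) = (y^2 - 6*y + 8)/(y*(y + 2))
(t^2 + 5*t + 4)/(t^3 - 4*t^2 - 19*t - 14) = (t + 4)/(t^2 - 5*t - 14)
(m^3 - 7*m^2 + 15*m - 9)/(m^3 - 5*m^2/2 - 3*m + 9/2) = 2*(m - 3)/(2*m + 3)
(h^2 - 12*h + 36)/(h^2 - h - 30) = (h - 6)/(h + 5)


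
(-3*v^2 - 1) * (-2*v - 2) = 6*v^3 + 6*v^2 + 2*v + 2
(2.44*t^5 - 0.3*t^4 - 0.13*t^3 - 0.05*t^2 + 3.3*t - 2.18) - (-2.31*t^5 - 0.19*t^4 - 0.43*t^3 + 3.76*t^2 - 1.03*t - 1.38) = 4.75*t^5 - 0.11*t^4 + 0.3*t^3 - 3.81*t^2 + 4.33*t - 0.8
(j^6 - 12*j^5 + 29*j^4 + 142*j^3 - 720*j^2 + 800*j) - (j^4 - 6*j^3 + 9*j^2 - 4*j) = j^6 - 12*j^5 + 28*j^4 + 148*j^3 - 729*j^2 + 804*j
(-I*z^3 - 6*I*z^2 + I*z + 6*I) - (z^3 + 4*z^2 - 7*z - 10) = -z^3 - I*z^3 - 4*z^2 - 6*I*z^2 + 7*z + I*z + 10 + 6*I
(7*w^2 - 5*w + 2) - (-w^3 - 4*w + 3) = w^3 + 7*w^2 - w - 1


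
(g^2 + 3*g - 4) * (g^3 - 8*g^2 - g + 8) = g^5 - 5*g^4 - 29*g^3 + 37*g^2 + 28*g - 32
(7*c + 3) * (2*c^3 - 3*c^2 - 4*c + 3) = 14*c^4 - 15*c^3 - 37*c^2 + 9*c + 9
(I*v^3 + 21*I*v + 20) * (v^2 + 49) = I*v^5 + 70*I*v^3 + 20*v^2 + 1029*I*v + 980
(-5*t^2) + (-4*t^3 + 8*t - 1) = -4*t^3 - 5*t^2 + 8*t - 1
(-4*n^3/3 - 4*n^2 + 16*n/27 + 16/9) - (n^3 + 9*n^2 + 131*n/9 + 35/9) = -7*n^3/3 - 13*n^2 - 377*n/27 - 19/9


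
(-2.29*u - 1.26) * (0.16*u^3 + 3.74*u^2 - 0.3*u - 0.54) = -0.3664*u^4 - 8.7662*u^3 - 4.0254*u^2 + 1.6146*u + 0.6804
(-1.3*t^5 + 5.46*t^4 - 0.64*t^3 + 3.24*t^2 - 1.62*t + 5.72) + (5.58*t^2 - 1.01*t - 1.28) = -1.3*t^5 + 5.46*t^4 - 0.64*t^3 + 8.82*t^2 - 2.63*t + 4.44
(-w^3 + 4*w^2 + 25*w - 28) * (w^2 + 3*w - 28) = -w^5 + w^4 + 65*w^3 - 65*w^2 - 784*w + 784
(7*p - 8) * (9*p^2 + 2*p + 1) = 63*p^3 - 58*p^2 - 9*p - 8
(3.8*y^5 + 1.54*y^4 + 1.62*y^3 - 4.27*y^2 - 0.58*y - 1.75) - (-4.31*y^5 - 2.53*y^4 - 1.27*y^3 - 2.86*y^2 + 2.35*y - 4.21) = 8.11*y^5 + 4.07*y^4 + 2.89*y^3 - 1.41*y^2 - 2.93*y + 2.46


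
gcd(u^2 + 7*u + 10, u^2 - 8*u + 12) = 1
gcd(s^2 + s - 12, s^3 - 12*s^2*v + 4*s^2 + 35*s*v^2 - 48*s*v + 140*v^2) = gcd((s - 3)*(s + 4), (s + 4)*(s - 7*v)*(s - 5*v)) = s + 4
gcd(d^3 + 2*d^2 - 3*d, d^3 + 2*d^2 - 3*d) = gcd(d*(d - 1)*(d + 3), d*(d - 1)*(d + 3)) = d^3 + 2*d^2 - 3*d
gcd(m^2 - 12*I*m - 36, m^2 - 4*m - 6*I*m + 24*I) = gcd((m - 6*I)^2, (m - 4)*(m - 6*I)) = m - 6*I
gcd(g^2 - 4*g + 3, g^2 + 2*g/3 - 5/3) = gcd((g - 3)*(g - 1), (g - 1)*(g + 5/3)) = g - 1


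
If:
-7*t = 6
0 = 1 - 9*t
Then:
No Solution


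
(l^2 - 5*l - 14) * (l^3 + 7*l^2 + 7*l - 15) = l^5 + 2*l^4 - 42*l^3 - 148*l^2 - 23*l + 210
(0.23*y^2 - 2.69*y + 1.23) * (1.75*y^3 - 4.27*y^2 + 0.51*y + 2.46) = 0.4025*y^5 - 5.6896*y^4 + 13.7561*y^3 - 6.0582*y^2 - 5.9901*y + 3.0258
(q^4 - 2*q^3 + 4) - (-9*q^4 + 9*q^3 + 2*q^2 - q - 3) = 10*q^4 - 11*q^3 - 2*q^2 + q + 7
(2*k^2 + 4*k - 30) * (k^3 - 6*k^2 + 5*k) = 2*k^5 - 8*k^4 - 44*k^3 + 200*k^2 - 150*k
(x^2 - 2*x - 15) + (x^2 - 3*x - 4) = 2*x^2 - 5*x - 19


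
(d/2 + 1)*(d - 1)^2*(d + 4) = d^4/2 + 2*d^3 - 3*d^2/2 - 5*d + 4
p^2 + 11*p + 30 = (p + 5)*(p + 6)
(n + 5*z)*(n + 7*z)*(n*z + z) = n^3*z + 12*n^2*z^2 + n^2*z + 35*n*z^3 + 12*n*z^2 + 35*z^3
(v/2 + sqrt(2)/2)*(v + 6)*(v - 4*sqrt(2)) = v^3/2 - 3*sqrt(2)*v^2/2 + 3*v^2 - 9*sqrt(2)*v - 4*v - 24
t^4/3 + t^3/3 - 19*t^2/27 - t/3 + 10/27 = (t/3 + 1/3)*(t - 1)*(t - 2/3)*(t + 5/3)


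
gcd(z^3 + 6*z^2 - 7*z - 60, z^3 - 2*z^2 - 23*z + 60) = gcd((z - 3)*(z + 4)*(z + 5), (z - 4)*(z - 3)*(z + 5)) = z^2 + 2*z - 15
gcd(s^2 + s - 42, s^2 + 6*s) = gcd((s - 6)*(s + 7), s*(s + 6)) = 1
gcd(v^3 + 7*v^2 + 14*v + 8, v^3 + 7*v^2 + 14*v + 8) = v^3 + 7*v^2 + 14*v + 8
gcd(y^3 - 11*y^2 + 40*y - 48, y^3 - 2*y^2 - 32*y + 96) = y^2 - 8*y + 16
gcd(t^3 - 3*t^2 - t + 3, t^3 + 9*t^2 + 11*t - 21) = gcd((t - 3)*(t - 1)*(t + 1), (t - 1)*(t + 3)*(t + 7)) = t - 1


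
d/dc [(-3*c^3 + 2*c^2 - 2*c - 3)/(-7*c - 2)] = (42*c^3 + 4*c^2 - 8*c - 17)/(49*c^2 + 28*c + 4)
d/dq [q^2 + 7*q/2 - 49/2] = 2*q + 7/2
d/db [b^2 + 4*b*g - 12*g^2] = 2*b + 4*g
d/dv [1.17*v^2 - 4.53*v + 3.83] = 2.34*v - 4.53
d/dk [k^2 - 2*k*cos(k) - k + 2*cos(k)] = 2*k*sin(k) + 2*k - 2*sqrt(2)*sin(k + pi/4) - 1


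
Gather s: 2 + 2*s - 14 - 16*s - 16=-14*s - 28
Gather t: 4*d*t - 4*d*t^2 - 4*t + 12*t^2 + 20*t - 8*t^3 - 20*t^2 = -8*t^3 + t^2*(-4*d - 8) + t*(4*d + 16)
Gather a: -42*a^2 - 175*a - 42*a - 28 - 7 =-42*a^2 - 217*a - 35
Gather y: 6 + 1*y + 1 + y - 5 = 2*y + 2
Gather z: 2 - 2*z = 2 - 2*z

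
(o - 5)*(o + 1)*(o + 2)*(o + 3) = o^4 + o^3 - 19*o^2 - 49*o - 30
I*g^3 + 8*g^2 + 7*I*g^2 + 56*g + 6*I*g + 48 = (g + 6)*(g - 8*I)*(I*g + I)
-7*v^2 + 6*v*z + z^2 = (-v + z)*(7*v + z)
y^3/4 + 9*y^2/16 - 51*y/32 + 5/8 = (y/4 + 1)*(y - 5/4)*(y - 1/2)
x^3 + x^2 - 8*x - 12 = (x - 3)*(x + 2)^2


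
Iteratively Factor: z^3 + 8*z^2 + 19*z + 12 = (z + 1)*(z^2 + 7*z + 12) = (z + 1)*(z + 3)*(z + 4)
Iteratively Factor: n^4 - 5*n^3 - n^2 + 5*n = (n)*(n^3 - 5*n^2 - n + 5) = n*(n - 1)*(n^2 - 4*n - 5) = n*(n - 1)*(n + 1)*(n - 5)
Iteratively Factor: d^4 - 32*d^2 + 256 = (d + 4)*(d^3 - 4*d^2 - 16*d + 64) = (d + 4)^2*(d^2 - 8*d + 16) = (d - 4)*(d + 4)^2*(d - 4)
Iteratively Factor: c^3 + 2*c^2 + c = (c + 1)*(c^2 + c) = (c + 1)^2*(c)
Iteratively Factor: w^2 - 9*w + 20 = (w - 4)*(w - 5)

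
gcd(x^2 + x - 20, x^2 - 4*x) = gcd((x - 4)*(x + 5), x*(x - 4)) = x - 4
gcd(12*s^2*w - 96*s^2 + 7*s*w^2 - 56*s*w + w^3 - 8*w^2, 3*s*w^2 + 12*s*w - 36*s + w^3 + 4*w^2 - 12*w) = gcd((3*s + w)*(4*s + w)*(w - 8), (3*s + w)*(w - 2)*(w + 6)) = 3*s + w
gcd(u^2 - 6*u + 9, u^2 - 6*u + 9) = u^2 - 6*u + 9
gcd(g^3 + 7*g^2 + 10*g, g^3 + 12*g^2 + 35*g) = g^2 + 5*g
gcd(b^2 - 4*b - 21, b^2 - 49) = b - 7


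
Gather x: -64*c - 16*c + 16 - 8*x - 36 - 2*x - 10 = -80*c - 10*x - 30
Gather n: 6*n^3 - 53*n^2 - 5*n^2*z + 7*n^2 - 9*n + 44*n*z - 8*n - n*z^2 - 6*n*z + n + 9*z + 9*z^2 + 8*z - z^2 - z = 6*n^3 + n^2*(-5*z - 46) + n*(-z^2 + 38*z - 16) + 8*z^2 + 16*z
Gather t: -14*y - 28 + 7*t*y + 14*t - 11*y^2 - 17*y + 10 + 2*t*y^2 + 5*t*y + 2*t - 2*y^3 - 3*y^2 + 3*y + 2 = t*(2*y^2 + 12*y + 16) - 2*y^3 - 14*y^2 - 28*y - 16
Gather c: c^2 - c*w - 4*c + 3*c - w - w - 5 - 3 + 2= c^2 + c*(-w - 1) - 2*w - 6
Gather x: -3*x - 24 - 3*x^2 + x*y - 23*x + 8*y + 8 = -3*x^2 + x*(y - 26) + 8*y - 16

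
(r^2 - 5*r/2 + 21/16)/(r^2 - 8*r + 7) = (16*r^2 - 40*r + 21)/(16*(r^2 - 8*r + 7))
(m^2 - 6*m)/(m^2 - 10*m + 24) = m/(m - 4)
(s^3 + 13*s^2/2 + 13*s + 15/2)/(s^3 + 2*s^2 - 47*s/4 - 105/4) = 2*(s + 1)/(2*s - 7)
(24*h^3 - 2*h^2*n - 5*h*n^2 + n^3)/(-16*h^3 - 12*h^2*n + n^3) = (-3*h + n)/(2*h + n)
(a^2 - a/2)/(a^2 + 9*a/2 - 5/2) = a/(a + 5)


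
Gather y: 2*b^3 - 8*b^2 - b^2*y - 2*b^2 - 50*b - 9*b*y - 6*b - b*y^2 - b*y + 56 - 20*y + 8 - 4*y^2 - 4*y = 2*b^3 - 10*b^2 - 56*b + y^2*(-b - 4) + y*(-b^2 - 10*b - 24) + 64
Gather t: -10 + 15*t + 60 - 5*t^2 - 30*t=-5*t^2 - 15*t + 50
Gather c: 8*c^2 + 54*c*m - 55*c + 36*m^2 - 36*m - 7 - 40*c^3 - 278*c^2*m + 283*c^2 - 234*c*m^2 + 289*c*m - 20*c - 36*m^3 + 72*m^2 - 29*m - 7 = -40*c^3 + c^2*(291 - 278*m) + c*(-234*m^2 + 343*m - 75) - 36*m^3 + 108*m^2 - 65*m - 14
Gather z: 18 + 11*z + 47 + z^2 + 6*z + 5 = z^2 + 17*z + 70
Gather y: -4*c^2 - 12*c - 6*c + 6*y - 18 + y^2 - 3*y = -4*c^2 - 18*c + y^2 + 3*y - 18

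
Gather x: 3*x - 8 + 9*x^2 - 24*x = 9*x^2 - 21*x - 8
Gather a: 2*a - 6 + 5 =2*a - 1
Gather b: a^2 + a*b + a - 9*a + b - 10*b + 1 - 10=a^2 - 8*a + b*(a - 9) - 9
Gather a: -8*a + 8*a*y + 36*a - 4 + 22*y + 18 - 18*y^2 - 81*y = a*(8*y + 28) - 18*y^2 - 59*y + 14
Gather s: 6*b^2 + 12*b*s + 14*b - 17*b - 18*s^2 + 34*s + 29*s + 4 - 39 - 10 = 6*b^2 - 3*b - 18*s^2 + s*(12*b + 63) - 45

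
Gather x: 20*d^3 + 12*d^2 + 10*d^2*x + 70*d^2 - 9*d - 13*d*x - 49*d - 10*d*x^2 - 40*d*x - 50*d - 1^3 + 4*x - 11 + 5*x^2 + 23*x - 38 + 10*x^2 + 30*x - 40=20*d^3 + 82*d^2 - 108*d + x^2*(15 - 10*d) + x*(10*d^2 - 53*d + 57) - 90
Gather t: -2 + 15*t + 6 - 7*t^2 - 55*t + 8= -7*t^2 - 40*t + 12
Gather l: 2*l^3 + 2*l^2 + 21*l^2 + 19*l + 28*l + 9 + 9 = 2*l^3 + 23*l^2 + 47*l + 18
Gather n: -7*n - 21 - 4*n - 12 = -11*n - 33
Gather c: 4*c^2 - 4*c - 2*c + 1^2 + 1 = 4*c^2 - 6*c + 2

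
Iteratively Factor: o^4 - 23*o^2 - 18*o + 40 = (o - 5)*(o^3 + 5*o^2 + 2*o - 8) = (o - 5)*(o + 2)*(o^2 + 3*o - 4) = (o - 5)*(o - 1)*(o + 2)*(o + 4)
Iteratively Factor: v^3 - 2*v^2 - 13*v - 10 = (v + 2)*(v^2 - 4*v - 5) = (v - 5)*(v + 2)*(v + 1)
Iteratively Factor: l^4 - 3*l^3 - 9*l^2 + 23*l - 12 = (l + 3)*(l^3 - 6*l^2 + 9*l - 4) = (l - 1)*(l + 3)*(l^2 - 5*l + 4) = (l - 4)*(l - 1)*(l + 3)*(l - 1)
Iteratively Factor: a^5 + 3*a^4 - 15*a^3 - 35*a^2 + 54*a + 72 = (a + 3)*(a^4 - 15*a^2 + 10*a + 24) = (a + 3)*(a + 4)*(a^3 - 4*a^2 + a + 6) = (a - 3)*(a + 3)*(a + 4)*(a^2 - a - 2) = (a - 3)*(a - 2)*(a + 3)*(a + 4)*(a + 1)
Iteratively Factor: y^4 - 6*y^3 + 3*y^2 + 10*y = (y)*(y^3 - 6*y^2 + 3*y + 10) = y*(y - 5)*(y^2 - y - 2) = y*(y - 5)*(y - 2)*(y + 1)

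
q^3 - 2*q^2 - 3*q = q*(q - 3)*(q + 1)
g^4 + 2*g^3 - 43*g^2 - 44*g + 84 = (g - 6)*(g - 1)*(g + 2)*(g + 7)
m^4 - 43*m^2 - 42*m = m*(m - 7)*(m + 1)*(m + 6)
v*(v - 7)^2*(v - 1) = v^4 - 15*v^3 + 63*v^2 - 49*v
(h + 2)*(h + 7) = h^2 + 9*h + 14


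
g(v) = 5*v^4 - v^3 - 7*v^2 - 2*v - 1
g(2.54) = 140.49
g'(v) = 20*v^3 - 3*v^2 - 14*v - 2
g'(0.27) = -5.61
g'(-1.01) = -11.53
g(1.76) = 16.32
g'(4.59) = 1804.59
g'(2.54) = 270.83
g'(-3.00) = -527.00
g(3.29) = 466.85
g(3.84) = 918.64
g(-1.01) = 0.11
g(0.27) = -2.04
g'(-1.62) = -72.22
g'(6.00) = 4126.00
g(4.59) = 1964.96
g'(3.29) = 631.69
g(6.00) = 5999.00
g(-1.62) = 22.56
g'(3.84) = 1032.47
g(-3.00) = 374.00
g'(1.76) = 73.10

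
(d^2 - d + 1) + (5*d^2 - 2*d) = 6*d^2 - 3*d + 1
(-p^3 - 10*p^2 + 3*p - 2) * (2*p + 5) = -2*p^4 - 25*p^3 - 44*p^2 + 11*p - 10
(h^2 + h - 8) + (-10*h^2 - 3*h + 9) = -9*h^2 - 2*h + 1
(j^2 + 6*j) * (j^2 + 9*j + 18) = j^4 + 15*j^3 + 72*j^2 + 108*j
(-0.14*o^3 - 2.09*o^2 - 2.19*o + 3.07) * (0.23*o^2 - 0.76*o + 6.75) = -0.0322*o^5 - 0.3743*o^4 + 0.1397*o^3 - 11.737*o^2 - 17.1157*o + 20.7225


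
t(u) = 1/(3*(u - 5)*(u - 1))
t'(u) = -1/(3*(u - 5)*(u - 1)^2) - 1/(3*(u - 5)^2*(u - 1))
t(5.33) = 0.23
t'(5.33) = -0.76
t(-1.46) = 0.02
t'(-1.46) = 0.01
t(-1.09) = 0.03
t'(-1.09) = 0.02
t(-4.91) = 0.01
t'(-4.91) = 0.00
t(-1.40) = 0.02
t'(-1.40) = 0.01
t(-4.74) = 0.01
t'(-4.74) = 0.00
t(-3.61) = 0.01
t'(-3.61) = 0.00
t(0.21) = 0.09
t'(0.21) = 0.13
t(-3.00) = 0.01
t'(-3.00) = 0.00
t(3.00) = -0.08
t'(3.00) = 0.00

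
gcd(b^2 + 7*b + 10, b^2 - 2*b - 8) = b + 2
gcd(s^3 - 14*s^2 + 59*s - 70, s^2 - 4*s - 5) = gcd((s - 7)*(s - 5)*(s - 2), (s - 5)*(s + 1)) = s - 5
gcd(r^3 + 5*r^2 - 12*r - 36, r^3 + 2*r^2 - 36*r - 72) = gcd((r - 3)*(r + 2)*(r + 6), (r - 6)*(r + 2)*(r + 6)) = r^2 + 8*r + 12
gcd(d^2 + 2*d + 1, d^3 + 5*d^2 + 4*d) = d + 1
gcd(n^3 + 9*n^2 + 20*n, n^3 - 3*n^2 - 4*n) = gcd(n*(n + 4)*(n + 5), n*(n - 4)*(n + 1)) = n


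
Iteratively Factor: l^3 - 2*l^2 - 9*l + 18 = (l - 3)*(l^2 + l - 6) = (l - 3)*(l - 2)*(l + 3)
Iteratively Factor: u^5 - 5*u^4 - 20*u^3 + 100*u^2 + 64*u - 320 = (u - 4)*(u^4 - u^3 - 24*u^2 + 4*u + 80) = (u - 4)*(u + 2)*(u^3 - 3*u^2 - 18*u + 40) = (u - 4)*(u - 2)*(u + 2)*(u^2 - u - 20) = (u - 5)*(u - 4)*(u - 2)*(u + 2)*(u + 4)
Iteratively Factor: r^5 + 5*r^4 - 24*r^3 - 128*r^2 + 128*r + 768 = (r - 4)*(r^4 + 9*r^3 + 12*r^2 - 80*r - 192) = (r - 4)*(r + 4)*(r^3 + 5*r^2 - 8*r - 48) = (r - 4)*(r + 4)^2*(r^2 + r - 12) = (r - 4)*(r + 4)^3*(r - 3)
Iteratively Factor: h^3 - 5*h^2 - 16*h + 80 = (h + 4)*(h^2 - 9*h + 20) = (h - 5)*(h + 4)*(h - 4)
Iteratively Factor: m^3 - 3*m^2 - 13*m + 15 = (m - 5)*(m^2 + 2*m - 3) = (m - 5)*(m + 3)*(m - 1)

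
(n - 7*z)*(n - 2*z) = n^2 - 9*n*z + 14*z^2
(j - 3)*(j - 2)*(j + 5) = j^3 - 19*j + 30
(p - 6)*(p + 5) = p^2 - p - 30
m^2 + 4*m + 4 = (m + 2)^2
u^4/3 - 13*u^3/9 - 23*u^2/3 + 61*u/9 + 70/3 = (u/3 + 1)*(u - 7)*(u - 2)*(u + 5/3)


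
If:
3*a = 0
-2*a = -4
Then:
No Solution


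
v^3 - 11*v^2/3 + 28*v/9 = v*(v - 7/3)*(v - 4/3)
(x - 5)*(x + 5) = x^2 - 25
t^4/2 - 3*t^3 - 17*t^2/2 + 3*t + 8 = (t/2 + 1)*(t - 8)*(t - 1)*(t + 1)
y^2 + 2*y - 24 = (y - 4)*(y + 6)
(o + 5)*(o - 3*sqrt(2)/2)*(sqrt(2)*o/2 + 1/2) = sqrt(2)*o^3/2 - o^2 + 5*sqrt(2)*o^2/2 - 5*o - 3*sqrt(2)*o/4 - 15*sqrt(2)/4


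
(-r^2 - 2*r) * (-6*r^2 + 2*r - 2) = 6*r^4 + 10*r^3 - 2*r^2 + 4*r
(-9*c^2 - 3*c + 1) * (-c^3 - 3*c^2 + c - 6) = 9*c^5 + 30*c^4 - c^3 + 48*c^2 + 19*c - 6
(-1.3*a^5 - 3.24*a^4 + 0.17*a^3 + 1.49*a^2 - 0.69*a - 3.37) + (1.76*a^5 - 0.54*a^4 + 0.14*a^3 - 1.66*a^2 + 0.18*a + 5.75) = 0.46*a^5 - 3.78*a^4 + 0.31*a^3 - 0.17*a^2 - 0.51*a + 2.38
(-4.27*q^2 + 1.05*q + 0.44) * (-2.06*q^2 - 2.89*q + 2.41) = 8.7962*q^4 + 10.1773*q^3 - 14.2316*q^2 + 1.2589*q + 1.0604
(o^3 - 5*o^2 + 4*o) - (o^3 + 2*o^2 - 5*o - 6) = -7*o^2 + 9*o + 6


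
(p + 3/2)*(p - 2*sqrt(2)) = p^2 - 2*sqrt(2)*p + 3*p/2 - 3*sqrt(2)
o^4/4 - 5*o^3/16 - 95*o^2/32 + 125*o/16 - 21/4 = (o/4 + 1)*(o - 2)*(o - 7/4)*(o - 3/2)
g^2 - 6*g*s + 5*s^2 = (g - 5*s)*(g - s)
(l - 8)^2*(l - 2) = l^3 - 18*l^2 + 96*l - 128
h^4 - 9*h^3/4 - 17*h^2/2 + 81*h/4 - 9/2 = (h - 3)*(h - 2)*(h - 1/4)*(h + 3)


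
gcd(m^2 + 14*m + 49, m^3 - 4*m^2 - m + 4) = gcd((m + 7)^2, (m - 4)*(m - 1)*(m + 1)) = 1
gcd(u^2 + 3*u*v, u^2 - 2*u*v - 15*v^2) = u + 3*v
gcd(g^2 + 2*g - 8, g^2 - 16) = g + 4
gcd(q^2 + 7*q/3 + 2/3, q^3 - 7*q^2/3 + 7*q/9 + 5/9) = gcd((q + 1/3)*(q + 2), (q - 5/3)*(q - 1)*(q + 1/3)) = q + 1/3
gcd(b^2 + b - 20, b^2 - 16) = b - 4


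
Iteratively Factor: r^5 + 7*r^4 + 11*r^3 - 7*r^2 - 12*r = (r + 1)*(r^4 + 6*r^3 + 5*r^2 - 12*r) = (r - 1)*(r + 1)*(r^3 + 7*r^2 + 12*r) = (r - 1)*(r + 1)*(r + 3)*(r^2 + 4*r) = (r - 1)*(r + 1)*(r + 3)*(r + 4)*(r)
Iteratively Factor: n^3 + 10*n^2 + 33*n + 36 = (n + 3)*(n^2 + 7*n + 12) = (n + 3)*(n + 4)*(n + 3)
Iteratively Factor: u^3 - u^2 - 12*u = (u - 4)*(u^2 + 3*u) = (u - 4)*(u + 3)*(u)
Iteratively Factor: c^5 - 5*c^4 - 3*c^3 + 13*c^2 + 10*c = (c - 2)*(c^4 - 3*c^3 - 9*c^2 - 5*c) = (c - 2)*(c + 1)*(c^3 - 4*c^2 - 5*c) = (c - 5)*(c - 2)*(c + 1)*(c^2 + c) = c*(c - 5)*(c - 2)*(c + 1)*(c + 1)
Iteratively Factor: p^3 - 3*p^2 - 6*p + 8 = (p - 1)*(p^2 - 2*p - 8) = (p - 1)*(p + 2)*(p - 4)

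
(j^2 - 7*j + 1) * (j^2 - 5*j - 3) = j^4 - 12*j^3 + 33*j^2 + 16*j - 3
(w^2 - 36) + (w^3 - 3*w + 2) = w^3 + w^2 - 3*w - 34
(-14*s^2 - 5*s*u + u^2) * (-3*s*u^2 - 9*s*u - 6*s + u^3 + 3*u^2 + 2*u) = 42*s^3*u^2 + 126*s^3*u + 84*s^3 + s^2*u^3 + 3*s^2*u^2 + 2*s^2*u - 8*s*u^4 - 24*s*u^3 - 16*s*u^2 + u^5 + 3*u^4 + 2*u^3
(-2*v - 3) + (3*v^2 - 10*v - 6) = 3*v^2 - 12*v - 9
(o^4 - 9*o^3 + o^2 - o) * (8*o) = 8*o^5 - 72*o^4 + 8*o^3 - 8*o^2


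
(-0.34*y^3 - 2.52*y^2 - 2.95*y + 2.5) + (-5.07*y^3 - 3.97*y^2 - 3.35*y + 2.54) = -5.41*y^3 - 6.49*y^2 - 6.3*y + 5.04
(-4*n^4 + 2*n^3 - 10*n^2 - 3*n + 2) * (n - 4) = -4*n^5 + 18*n^4 - 18*n^3 + 37*n^2 + 14*n - 8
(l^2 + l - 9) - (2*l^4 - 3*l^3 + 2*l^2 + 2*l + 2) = -2*l^4 + 3*l^3 - l^2 - l - 11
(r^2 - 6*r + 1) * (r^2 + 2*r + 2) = r^4 - 4*r^3 - 9*r^2 - 10*r + 2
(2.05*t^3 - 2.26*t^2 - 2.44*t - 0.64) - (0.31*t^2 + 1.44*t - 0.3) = 2.05*t^3 - 2.57*t^2 - 3.88*t - 0.34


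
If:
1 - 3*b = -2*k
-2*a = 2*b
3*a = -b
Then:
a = 0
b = 0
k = -1/2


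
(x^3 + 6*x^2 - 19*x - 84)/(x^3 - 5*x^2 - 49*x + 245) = (x^2 - x - 12)/(x^2 - 12*x + 35)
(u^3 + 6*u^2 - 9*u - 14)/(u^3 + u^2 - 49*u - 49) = (u - 2)/(u - 7)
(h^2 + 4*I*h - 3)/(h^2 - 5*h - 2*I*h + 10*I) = (h^2 + 4*I*h - 3)/(h^2 - 5*h - 2*I*h + 10*I)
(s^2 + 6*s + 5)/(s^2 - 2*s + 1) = (s^2 + 6*s + 5)/(s^2 - 2*s + 1)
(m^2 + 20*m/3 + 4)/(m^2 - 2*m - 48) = (m + 2/3)/(m - 8)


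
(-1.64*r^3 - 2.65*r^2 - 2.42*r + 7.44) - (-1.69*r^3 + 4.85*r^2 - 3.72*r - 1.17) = 0.05*r^3 - 7.5*r^2 + 1.3*r + 8.61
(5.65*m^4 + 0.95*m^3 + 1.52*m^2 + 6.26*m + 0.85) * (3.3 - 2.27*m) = -12.8255*m^5 + 16.4885*m^4 - 0.3154*m^3 - 9.1942*m^2 + 18.7285*m + 2.805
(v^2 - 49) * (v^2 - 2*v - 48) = v^4 - 2*v^3 - 97*v^2 + 98*v + 2352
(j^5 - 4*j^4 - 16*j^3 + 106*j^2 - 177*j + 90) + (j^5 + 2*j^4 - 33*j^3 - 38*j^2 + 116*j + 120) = 2*j^5 - 2*j^4 - 49*j^3 + 68*j^2 - 61*j + 210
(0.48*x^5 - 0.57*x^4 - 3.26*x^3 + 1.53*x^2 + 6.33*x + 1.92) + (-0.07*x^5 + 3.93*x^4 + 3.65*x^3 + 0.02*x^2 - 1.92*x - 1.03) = 0.41*x^5 + 3.36*x^4 + 0.39*x^3 + 1.55*x^2 + 4.41*x + 0.89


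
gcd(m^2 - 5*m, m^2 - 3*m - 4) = 1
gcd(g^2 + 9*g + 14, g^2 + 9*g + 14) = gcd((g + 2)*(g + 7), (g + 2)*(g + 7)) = g^2 + 9*g + 14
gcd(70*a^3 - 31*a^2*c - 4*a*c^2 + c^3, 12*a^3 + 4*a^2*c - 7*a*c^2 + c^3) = 2*a - c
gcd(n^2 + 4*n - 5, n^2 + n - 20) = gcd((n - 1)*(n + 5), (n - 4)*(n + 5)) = n + 5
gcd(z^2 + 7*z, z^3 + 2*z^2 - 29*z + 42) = z + 7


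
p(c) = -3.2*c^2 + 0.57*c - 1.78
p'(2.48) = -15.30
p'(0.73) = -4.10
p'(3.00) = -18.63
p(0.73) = -3.07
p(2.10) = -14.70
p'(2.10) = -12.87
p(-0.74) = -3.95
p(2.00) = -13.44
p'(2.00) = -12.23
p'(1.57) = -9.48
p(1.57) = -8.77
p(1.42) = -7.42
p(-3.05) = -33.29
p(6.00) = -113.56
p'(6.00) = -37.83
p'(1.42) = -8.52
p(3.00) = -28.87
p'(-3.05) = 20.09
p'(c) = 0.57 - 6.4*c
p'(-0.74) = 5.31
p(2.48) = -20.05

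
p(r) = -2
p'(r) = 0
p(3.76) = -2.00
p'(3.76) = 0.00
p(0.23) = -2.00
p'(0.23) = 0.00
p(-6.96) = -2.00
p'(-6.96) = 0.00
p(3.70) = -2.00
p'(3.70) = 0.00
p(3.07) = -2.00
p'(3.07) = 0.00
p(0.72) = -2.00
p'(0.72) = 0.00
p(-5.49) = -2.00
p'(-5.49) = 0.00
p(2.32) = -2.00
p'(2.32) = 0.00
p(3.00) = -2.00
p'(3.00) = 0.00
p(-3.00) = -2.00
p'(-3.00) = 0.00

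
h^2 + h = h*(h + 1)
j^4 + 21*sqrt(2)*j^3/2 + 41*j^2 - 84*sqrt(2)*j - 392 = (j - 2*sqrt(2))*(j + 2*sqrt(2))*(j + 7*sqrt(2)/2)*(j + 7*sqrt(2))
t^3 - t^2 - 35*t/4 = t*(t - 7/2)*(t + 5/2)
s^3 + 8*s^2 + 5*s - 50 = (s - 2)*(s + 5)^2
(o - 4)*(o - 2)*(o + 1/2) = o^3 - 11*o^2/2 + 5*o + 4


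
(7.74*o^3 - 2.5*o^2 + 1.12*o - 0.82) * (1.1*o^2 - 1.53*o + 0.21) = 8.514*o^5 - 14.5922*o^4 + 6.6824*o^3 - 3.1406*o^2 + 1.4898*o - 0.1722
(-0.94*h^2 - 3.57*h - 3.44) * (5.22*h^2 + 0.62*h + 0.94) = -4.9068*h^4 - 19.2182*h^3 - 21.0538*h^2 - 5.4886*h - 3.2336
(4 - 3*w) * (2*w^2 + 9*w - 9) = -6*w^3 - 19*w^2 + 63*w - 36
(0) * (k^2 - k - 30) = 0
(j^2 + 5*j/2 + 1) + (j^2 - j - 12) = 2*j^2 + 3*j/2 - 11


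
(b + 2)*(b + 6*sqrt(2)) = b^2 + 2*b + 6*sqrt(2)*b + 12*sqrt(2)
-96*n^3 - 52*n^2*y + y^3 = (-8*n + y)*(2*n + y)*(6*n + y)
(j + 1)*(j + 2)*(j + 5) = j^3 + 8*j^2 + 17*j + 10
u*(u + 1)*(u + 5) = u^3 + 6*u^2 + 5*u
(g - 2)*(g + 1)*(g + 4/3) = g^3 + g^2/3 - 10*g/3 - 8/3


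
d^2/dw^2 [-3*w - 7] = 0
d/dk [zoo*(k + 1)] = zoo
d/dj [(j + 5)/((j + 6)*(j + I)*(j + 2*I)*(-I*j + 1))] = (-3*I*j^3 + j^2*(5 - 32*I) + j*(52 - 90*I) + 150 - 2*I)/(j^7 + j^6*(12 + 7*I) + j^5*(17 + 84*I) + j^4*(-228 + 227*I) + j^3*(-668 - 300*I) + j^2*(192 - 896*I) + j*(576 + 48*I) + 144*I)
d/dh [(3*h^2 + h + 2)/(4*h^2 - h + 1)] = (-7*h^2 - 10*h + 3)/(16*h^4 - 8*h^3 + 9*h^2 - 2*h + 1)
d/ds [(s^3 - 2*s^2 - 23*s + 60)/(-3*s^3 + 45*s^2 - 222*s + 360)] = (13*s^2 - 90*s + 105)/(3*(s^4 - 22*s^3 + 181*s^2 - 660*s + 900))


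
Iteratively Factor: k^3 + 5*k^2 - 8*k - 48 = (k + 4)*(k^2 + k - 12) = (k + 4)^2*(k - 3)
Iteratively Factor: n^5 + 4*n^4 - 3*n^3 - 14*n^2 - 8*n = (n + 4)*(n^4 - 3*n^2 - 2*n) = (n - 2)*(n + 4)*(n^3 + 2*n^2 + n) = (n - 2)*(n + 1)*(n + 4)*(n^2 + n) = (n - 2)*(n + 1)^2*(n + 4)*(n)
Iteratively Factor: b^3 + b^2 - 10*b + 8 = (b - 2)*(b^2 + 3*b - 4) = (b - 2)*(b - 1)*(b + 4)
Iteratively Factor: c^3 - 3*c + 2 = (c + 2)*(c^2 - 2*c + 1) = (c - 1)*(c + 2)*(c - 1)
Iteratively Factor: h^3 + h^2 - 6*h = (h - 2)*(h^2 + 3*h) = h*(h - 2)*(h + 3)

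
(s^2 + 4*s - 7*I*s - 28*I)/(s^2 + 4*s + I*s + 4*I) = (s - 7*I)/(s + I)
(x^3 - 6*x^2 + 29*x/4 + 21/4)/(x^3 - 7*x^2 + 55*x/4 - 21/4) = (2*x + 1)/(2*x - 1)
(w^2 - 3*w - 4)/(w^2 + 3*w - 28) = (w + 1)/(w + 7)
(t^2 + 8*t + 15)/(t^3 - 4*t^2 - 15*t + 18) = (t + 5)/(t^2 - 7*t + 6)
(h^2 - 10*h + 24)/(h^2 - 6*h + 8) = (h - 6)/(h - 2)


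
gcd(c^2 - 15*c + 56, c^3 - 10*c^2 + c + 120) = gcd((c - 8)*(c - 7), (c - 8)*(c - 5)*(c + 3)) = c - 8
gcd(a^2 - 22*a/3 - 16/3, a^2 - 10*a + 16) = a - 8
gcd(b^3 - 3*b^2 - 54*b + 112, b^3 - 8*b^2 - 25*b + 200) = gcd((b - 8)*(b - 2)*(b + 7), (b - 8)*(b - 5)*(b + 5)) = b - 8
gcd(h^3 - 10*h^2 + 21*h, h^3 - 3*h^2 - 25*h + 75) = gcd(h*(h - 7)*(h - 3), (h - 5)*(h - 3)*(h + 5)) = h - 3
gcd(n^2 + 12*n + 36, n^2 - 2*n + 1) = 1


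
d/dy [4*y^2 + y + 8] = 8*y + 1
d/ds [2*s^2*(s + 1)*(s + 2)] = 2*s*(4*s^2 + 9*s + 4)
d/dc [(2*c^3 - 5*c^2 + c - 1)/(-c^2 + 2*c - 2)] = c*(-2*c^3 + 8*c^2 - 21*c + 18)/(c^4 - 4*c^3 + 8*c^2 - 8*c + 4)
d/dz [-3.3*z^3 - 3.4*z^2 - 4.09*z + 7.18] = -9.9*z^2 - 6.8*z - 4.09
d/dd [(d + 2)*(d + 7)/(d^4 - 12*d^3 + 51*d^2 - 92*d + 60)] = (-2*d^4 - 19*d^3 + 122*d^2 + 197*d - 914)/(d^7 - 22*d^6 + 202*d^5 - 1004*d^4 + 2921*d^3 - 4982*d^2 + 4620*d - 1800)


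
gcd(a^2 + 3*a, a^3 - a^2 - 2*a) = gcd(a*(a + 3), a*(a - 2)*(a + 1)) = a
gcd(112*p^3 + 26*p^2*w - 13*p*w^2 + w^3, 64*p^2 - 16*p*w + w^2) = 8*p - w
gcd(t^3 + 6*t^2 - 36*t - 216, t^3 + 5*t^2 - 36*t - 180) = t^2 - 36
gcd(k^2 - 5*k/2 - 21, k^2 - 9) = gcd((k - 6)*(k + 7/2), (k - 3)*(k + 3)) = 1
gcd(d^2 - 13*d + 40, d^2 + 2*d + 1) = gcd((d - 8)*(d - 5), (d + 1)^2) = 1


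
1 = 1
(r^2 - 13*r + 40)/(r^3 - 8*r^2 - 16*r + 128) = (r - 5)/(r^2 - 16)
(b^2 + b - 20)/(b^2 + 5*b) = (b - 4)/b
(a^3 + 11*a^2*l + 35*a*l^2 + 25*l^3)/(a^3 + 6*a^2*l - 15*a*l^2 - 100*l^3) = (a + l)/(a - 4*l)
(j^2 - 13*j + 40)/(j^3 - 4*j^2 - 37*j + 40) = (j - 5)/(j^2 + 4*j - 5)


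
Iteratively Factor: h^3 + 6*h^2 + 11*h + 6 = (h + 2)*(h^2 + 4*h + 3) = (h + 1)*(h + 2)*(h + 3)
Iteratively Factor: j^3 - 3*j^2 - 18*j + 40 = (j - 2)*(j^2 - j - 20) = (j - 2)*(j + 4)*(j - 5)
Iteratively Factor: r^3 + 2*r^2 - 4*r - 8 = (r + 2)*(r^2 - 4) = (r - 2)*(r + 2)*(r + 2)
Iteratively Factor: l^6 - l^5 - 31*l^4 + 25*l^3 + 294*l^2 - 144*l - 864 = (l - 3)*(l^5 + 2*l^4 - 25*l^3 - 50*l^2 + 144*l + 288) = (l - 4)*(l - 3)*(l^4 + 6*l^3 - l^2 - 54*l - 72) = (l - 4)*(l - 3)*(l + 2)*(l^3 + 4*l^2 - 9*l - 36) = (l - 4)*(l - 3)*(l + 2)*(l + 4)*(l^2 - 9) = (l - 4)*(l - 3)^2*(l + 2)*(l + 4)*(l + 3)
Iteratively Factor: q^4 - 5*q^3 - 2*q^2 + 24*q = (q - 3)*(q^3 - 2*q^2 - 8*q) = q*(q - 3)*(q^2 - 2*q - 8) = q*(q - 4)*(q - 3)*(q + 2)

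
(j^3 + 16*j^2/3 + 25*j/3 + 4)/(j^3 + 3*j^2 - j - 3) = (j + 4/3)/(j - 1)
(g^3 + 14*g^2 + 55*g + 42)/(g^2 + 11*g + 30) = (g^2 + 8*g + 7)/(g + 5)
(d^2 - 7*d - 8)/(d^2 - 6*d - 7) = (d - 8)/(d - 7)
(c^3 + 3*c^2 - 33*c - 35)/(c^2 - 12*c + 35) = (c^2 + 8*c + 7)/(c - 7)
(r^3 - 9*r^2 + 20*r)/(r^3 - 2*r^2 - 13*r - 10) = r*(r - 4)/(r^2 + 3*r + 2)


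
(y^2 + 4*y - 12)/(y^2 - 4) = (y + 6)/(y + 2)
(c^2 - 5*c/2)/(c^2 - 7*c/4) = 2*(2*c - 5)/(4*c - 7)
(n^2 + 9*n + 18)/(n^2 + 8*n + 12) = (n + 3)/(n + 2)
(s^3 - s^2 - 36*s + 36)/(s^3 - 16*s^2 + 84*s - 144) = (s^2 + 5*s - 6)/(s^2 - 10*s + 24)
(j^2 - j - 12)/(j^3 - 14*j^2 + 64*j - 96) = (j + 3)/(j^2 - 10*j + 24)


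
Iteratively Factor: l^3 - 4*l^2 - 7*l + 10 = (l - 5)*(l^2 + l - 2) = (l - 5)*(l + 2)*(l - 1)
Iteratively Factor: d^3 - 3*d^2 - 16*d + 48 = (d - 4)*(d^2 + d - 12) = (d - 4)*(d - 3)*(d + 4)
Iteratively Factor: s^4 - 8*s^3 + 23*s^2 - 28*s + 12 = (s - 3)*(s^3 - 5*s^2 + 8*s - 4) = (s - 3)*(s - 2)*(s^2 - 3*s + 2) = (s - 3)*(s - 2)*(s - 1)*(s - 2)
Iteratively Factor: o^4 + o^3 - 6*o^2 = (o)*(o^3 + o^2 - 6*o) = o*(o + 3)*(o^2 - 2*o) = o*(o - 2)*(o + 3)*(o)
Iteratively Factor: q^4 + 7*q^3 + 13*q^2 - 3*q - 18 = (q + 2)*(q^3 + 5*q^2 + 3*q - 9) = (q + 2)*(q + 3)*(q^2 + 2*q - 3) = (q - 1)*(q + 2)*(q + 3)*(q + 3)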